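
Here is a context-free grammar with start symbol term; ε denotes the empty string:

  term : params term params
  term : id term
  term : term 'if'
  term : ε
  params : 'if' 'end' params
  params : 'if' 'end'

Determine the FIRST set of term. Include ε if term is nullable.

From term : params term params: add FIRST(params) = { 'if' }.
term : id term contributes {id}.
From term : term 'if': term nullable, take FIRST(term) ∪ {'if'} = { 'if', id }.
term : ε contributes ε.
Union: FIRST(term) = { 'if', id, ε }.

{ 'if', id, ε }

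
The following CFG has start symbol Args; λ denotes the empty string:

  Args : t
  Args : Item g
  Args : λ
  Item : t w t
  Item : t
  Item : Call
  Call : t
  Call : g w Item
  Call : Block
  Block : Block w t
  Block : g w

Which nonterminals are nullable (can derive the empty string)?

{ Args }

Directly nullable (have an λ-production): Args.
No other nonterminal has a production whose RHS symbols are all nullable.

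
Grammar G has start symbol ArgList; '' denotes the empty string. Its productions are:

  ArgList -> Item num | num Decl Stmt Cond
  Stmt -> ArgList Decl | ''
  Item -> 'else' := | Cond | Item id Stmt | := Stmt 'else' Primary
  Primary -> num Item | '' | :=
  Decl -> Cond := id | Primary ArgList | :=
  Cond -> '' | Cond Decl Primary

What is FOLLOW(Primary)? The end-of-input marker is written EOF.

{ EOF, 'else', :=, id, num }

In Item -> := Stmt 'else' Primary: Primary is at the end, add FOLLOW(Item) = { EOF, 'else', :=, id, num }.
In Decl -> Primary ArgList: add FIRST(ArgList) = { 'else', :=, id, num }.
In Cond -> Cond Decl Primary: Primary is at the end, add FOLLOW(Cond) = { EOF, 'else', :=, id, num }.
Union: FOLLOW(Primary) = { EOF, 'else', :=, id, num }.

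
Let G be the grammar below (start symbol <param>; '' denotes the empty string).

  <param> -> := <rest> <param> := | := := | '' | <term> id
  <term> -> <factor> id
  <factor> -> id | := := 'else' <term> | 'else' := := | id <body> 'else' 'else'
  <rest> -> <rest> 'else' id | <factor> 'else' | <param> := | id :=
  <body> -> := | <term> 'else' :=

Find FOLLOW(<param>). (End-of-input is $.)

{ $, := }

<param> is the start symbol, so $ ∈ FOLLOW(<param>).
In <param> -> := <rest> <param> :=: add FIRST(:=) = { := }.
In <rest> -> <param> :=: add FIRST(:=) = { := }.
Union: FOLLOW(<param>) = { $, := }.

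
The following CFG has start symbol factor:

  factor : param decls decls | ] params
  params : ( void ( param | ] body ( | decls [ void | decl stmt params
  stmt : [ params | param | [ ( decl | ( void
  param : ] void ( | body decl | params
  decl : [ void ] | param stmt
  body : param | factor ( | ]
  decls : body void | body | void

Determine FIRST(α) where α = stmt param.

{ (, [, ], void }

Add FIRST(stmt) = { (, [, ], void }; stmt is not nullable, stop.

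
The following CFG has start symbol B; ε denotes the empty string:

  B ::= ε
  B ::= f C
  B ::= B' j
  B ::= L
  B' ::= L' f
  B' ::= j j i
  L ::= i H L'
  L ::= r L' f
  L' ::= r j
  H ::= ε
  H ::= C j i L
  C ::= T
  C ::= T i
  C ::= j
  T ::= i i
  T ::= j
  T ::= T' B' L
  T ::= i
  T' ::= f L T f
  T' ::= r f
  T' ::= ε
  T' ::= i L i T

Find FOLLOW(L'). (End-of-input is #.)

In B' ::= L' f: add FIRST(f) = { f }.
In L ::= i H L': L' is at the end, add FOLLOW(L) = { #, f, i, j, r }.
In L ::= r L' f: add FIRST(f) = { f }.
Union: FOLLOW(L') = { #, f, i, j, r }.

{ #, f, i, j, r }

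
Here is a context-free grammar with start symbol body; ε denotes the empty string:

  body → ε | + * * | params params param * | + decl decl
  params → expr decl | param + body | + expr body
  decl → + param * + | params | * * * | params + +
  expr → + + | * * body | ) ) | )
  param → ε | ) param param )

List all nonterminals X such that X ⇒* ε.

{ body, param }

Directly nullable (have an ε-production): body, param.
No other nonterminal has a production whose RHS symbols are all nullable.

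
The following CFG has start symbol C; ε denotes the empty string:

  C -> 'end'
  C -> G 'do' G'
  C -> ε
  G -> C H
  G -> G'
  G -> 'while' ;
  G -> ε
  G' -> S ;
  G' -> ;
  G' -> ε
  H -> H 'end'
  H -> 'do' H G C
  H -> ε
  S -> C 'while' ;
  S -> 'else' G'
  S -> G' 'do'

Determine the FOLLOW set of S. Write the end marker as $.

In G' -> S ;: add FIRST(;) = { ; }.
Union: FOLLOW(S) = { ; }.

{ ; }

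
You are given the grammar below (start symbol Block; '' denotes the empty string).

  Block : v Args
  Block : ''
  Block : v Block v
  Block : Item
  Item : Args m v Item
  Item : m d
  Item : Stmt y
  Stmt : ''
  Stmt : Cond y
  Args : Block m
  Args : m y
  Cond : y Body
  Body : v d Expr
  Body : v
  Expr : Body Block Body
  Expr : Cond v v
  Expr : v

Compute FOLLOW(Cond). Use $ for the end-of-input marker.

In Stmt : Cond y: add FIRST(y) = { y }.
In Expr : Cond v v: add FIRST(v v) = { v }.
Union: FOLLOW(Cond) = { v, y }.

{ v, y }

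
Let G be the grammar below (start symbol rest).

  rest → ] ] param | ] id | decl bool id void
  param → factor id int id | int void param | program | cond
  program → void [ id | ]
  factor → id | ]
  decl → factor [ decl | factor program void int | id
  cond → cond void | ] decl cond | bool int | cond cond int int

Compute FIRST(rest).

{ ], id }

rest → ] ] param contributes {]}.
rest → ] id contributes {]}.
From rest → decl bool id void: add FIRST(decl) = { ], id }.
Union: FIRST(rest) = { ], id }.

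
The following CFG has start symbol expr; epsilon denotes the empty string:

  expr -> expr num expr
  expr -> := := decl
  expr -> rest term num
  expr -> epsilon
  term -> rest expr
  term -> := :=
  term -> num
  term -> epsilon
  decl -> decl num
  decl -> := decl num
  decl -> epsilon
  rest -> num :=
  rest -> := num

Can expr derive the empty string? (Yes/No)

Yes

expr has an epsilon-production, so expr ⇒ epsilon.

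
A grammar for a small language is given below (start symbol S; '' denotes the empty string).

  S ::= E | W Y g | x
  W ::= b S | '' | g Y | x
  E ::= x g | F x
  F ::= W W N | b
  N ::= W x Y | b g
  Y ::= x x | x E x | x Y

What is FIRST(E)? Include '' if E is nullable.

{ b, g, x }

E ::= x g contributes {x}.
From E ::= F x: add FIRST(F) = { b, g, x }.
Union: FIRST(E) = { b, g, x }.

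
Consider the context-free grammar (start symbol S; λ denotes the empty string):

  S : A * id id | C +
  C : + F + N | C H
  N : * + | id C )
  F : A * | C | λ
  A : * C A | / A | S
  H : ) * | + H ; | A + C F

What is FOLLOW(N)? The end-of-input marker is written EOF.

In C : + F + N: N is at the end, add FOLLOW(C) = { ), *, +, /, ; }.
Union: FOLLOW(N) = { ), *, +, /, ; }.

{ ), *, +, /, ; }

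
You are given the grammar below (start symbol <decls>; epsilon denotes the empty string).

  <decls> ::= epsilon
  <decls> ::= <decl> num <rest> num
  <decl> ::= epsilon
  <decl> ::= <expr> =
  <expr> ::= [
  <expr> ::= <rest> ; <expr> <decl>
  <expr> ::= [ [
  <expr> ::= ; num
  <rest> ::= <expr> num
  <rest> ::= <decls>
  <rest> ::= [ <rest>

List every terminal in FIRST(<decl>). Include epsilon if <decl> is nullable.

{ ;, [, num, epsilon }

<decl> ::= epsilon contributes epsilon.
From <decl> ::= <expr> =: add FIRST(<expr>) = { ;, [, num }.
Union: FIRST(<decl>) = { ;, [, num, epsilon }.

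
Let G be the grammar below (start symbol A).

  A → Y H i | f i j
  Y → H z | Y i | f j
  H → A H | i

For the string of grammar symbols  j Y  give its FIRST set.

{ j }

j is a terminal; add {j} and stop.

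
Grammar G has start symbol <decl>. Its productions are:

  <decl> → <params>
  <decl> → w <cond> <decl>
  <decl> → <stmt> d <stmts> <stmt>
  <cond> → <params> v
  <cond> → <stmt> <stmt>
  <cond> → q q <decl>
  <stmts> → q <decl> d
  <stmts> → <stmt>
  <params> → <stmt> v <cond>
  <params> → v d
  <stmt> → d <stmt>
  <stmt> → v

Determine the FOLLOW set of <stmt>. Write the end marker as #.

{ #, d, v, w }

In <decl> → <stmt> d <stmts> <stmt>: add FIRST(d <stmts> <stmt>) = { d }.
In <decl> → <stmt> d <stmts> <stmt>: <stmt> is at the end, add FOLLOW(<decl>) = { #, d, v, w }.
In <cond> → <stmt> <stmt>: add FIRST(<stmt>) = { d, v }.
In <cond> → <stmt> <stmt>: <stmt> is at the end, add FOLLOW(<cond>) = { #, d, v, w }.
In <stmts> → <stmt>: <stmt> is at the end, add FOLLOW(<stmts>) = { d, v }.
In <params> → <stmt> v <cond>: add FIRST(v <cond>) = { v }.
In <stmt> → d <stmt>: <stmt> is at the end, add FOLLOW(<stmt>) = { #, d, v, w }.
Union: FOLLOW(<stmt>) = { #, d, v, w }.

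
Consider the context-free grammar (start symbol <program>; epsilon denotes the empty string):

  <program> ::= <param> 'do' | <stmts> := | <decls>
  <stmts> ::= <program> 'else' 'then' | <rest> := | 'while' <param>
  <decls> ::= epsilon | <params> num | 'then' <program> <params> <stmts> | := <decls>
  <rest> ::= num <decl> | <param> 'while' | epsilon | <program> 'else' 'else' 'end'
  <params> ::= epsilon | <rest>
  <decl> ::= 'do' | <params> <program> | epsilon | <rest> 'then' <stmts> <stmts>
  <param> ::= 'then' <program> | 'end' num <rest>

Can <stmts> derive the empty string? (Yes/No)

No

Nullable nonterminals: <decl>, <decls>, <params>, <program>, <rest>.
No production of <stmts> has an RHS whose symbols are all nullable, so <stmts> is not nullable.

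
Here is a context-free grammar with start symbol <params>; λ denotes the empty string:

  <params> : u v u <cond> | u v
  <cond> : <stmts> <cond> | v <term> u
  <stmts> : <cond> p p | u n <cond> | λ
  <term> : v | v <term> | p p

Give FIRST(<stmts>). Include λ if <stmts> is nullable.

{ u, v, λ }

From <stmts> : <cond> p p: add FIRST(<cond>) = { u, v }.
<stmts> : u n <cond> contributes {u}.
<stmts> : λ contributes λ.
Union: FIRST(<stmts>) = { u, v, λ }.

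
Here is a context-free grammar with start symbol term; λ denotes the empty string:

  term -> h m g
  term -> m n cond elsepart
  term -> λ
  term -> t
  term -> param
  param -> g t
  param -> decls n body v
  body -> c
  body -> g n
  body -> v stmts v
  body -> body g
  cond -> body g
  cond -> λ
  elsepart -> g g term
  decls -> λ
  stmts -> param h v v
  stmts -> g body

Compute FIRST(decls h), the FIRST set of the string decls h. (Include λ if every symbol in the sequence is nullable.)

Add FIRST(decls)\{λ} = {  }; decls is nullable, continue.
h is a terminal; add {h} and stop.

{ h }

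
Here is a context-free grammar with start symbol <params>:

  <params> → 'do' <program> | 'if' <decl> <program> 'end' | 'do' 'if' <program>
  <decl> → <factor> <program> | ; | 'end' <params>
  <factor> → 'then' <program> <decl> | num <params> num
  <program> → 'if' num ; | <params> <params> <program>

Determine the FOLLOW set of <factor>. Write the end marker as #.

{ 'do', 'if' }

In <decl> → <factor> <program>: add FIRST(<program>) = { 'do', 'if' }.
Union: FOLLOW(<factor>) = { 'do', 'if' }.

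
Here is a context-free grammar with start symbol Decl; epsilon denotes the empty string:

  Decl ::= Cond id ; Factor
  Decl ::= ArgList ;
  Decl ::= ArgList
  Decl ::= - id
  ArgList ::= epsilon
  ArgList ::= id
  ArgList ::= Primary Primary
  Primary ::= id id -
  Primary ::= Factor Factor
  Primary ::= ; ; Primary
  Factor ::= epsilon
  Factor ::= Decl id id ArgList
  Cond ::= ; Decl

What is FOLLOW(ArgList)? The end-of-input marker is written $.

In Decl ::= ArgList ;: add FIRST(;) = { ; }.
In Decl ::= ArgList: ArgList is at the end, add FOLLOW(Decl) = { $, id }.
In Factor ::= Decl id id ArgList: ArgList is at the end, add FOLLOW(Factor) = { $, -, ;, id }.
Union: FOLLOW(ArgList) = { $, -, ;, id }.

{ $, -, ;, id }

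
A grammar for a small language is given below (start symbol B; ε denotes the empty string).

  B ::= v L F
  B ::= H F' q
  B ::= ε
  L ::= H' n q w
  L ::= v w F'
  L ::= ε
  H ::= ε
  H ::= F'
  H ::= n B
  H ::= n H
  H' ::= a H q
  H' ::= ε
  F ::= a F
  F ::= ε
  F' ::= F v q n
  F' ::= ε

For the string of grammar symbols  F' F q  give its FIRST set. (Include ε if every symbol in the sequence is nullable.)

Add FIRST(F')\{ε} = { a, v }; F' is nullable, continue.
Add FIRST(F)\{ε} = { a }; F is nullable, continue.
q is a terminal; add {q} and stop.

{ a, q, v }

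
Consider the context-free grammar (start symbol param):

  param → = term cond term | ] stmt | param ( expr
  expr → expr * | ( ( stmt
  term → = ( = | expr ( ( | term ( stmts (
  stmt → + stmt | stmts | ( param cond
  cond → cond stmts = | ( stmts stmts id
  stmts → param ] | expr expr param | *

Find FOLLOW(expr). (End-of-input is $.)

{ $, (, *, =, ], id }

In param → param ( expr: expr is at the end, add FOLLOW(param) = { $, (, *, =, ], id }.
In expr → expr *: add FIRST(*) = { * }.
In term → expr ( (: add FIRST(( () = { ( }.
In stmts → expr expr param: add FIRST(expr param) = { ( }.
In stmts → expr expr param: add FIRST(param) = { =, ] }.
Union: FOLLOW(expr) = { $, (, *, =, ], id }.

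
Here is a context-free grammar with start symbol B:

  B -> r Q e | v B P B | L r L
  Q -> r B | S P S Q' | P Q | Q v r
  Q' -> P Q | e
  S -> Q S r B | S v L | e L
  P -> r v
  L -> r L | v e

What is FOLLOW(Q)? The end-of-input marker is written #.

In B -> r Q e: add FIRST(e) = { e }.
In Q -> P Q: Q is at the end, add FOLLOW(Q) = { e, r, v }.
In Q -> Q v r: add FIRST(v r) = { v }.
In Q' -> P Q: Q is at the end, add FOLLOW(Q') = { e, r, v }.
In S -> Q S r B: add FIRST(S r B) = { e, r }.
Union: FOLLOW(Q) = { e, r, v }.

{ e, r, v }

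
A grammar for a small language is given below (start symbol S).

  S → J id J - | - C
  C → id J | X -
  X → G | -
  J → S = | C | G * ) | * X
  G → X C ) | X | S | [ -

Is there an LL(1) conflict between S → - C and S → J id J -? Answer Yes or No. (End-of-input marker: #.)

FIRST(- C) = { - } and FIRST(J id J -) = { *, -, [, id }.
Both contain -, so the two alternatives are not disjoint — LL(1) conflict.

Yes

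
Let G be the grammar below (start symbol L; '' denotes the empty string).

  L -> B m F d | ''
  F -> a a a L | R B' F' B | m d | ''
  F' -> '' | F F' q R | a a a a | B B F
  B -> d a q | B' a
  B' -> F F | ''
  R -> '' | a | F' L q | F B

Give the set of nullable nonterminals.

{ B', F, F', L, R }

Directly nullable (have an ''-production): L, F, F', B', R.
No other nonterminal has a production whose RHS symbols are all nullable.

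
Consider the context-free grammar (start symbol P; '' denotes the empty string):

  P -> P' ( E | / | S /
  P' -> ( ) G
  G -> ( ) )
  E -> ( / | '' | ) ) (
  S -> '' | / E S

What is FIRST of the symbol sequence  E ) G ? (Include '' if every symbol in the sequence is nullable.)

{ (, ) }

Add FIRST(E)\{''} = { (, ) }; E is nullable, continue.
) is a terminal; add {)} and stop.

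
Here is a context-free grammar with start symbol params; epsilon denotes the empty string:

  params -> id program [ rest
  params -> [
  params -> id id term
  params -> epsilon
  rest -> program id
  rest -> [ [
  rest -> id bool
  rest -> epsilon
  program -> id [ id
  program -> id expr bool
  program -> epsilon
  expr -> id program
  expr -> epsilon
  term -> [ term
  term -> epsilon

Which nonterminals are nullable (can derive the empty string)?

{ expr, params, program, rest, term }

Directly nullable (have an epsilon-production): params, rest, program, expr, term.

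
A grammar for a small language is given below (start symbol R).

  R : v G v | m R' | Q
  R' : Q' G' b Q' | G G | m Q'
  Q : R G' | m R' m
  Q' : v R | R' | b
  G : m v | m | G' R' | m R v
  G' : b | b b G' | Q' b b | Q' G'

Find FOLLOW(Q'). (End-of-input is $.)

{ $, b, m, v }

In R' : Q' G' b Q': add FIRST(G' b Q') = { b, m, v }.
In R' : Q' G' b Q': Q' is at the end, add FOLLOW(R') = { $, b, m, v }.
In R' : m Q': Q' is at the end, add FOLLOW(R') = { $, b, m, v }.
In G' : Q' b b: add FIRST(b b) = { b }.
In G' : Q' G': add FIRST(G') = { b, m, v }.
Union: FOLLOW(Q') = { $, b, m, v }.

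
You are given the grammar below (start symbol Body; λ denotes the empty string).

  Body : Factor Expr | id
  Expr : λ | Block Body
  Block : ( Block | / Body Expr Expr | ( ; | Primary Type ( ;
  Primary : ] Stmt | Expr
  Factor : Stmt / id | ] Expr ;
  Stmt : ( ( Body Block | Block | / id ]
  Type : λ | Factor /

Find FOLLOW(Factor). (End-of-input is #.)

{ #, (, /, ;, ], id }

In Body : Factor Expr: add FIRST(Expr)\{λ} = { (, /, ] }.
  Since Expr is nullable, also add FOLLOW(Body) = { #, (, /, ;, ], id }.
In Type : Factor /: add FIRST(/) = { / }.
Union: FOLLOW(Factor) = { #, (, /, ;, ], id }.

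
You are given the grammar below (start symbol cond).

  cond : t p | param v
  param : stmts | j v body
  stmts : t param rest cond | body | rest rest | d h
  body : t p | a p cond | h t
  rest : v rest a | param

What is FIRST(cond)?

{ a, d, h, j, t, v }

cond : t p contributes {t}.
From cond : param v: add FIRST(param) = { a, d, h, j, t, v }.
Union: FIRST(cond) = { a, d, h, j, t, v }.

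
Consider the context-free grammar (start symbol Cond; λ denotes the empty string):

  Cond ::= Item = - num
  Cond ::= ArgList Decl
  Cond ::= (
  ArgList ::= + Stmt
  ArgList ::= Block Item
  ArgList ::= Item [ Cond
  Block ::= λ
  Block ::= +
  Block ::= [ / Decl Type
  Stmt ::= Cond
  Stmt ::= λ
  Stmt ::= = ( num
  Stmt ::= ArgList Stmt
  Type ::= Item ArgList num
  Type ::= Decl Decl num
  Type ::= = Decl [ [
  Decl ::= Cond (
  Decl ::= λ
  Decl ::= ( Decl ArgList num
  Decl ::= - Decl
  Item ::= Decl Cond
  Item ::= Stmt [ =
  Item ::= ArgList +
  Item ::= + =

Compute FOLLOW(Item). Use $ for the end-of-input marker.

{ $, (, +, -, =, [, num }

In Cond ::= Item = - num: add FIRST(= - num) = { = }.
In ArgList ::= Block Item: Item is at the end, add FOLLOW(ArgList) = { $, (, +, -, =, [, num }.
In ArgList ::= Item [ Cond: add FIRST([ Cond) = { [ }.
In Type ::= Item ArgList num: add FIRST(ArgList num) = { (, +, -, =, [ }.
Union: FOLLOW(Item) = { $, (, +, -, =, [, num }.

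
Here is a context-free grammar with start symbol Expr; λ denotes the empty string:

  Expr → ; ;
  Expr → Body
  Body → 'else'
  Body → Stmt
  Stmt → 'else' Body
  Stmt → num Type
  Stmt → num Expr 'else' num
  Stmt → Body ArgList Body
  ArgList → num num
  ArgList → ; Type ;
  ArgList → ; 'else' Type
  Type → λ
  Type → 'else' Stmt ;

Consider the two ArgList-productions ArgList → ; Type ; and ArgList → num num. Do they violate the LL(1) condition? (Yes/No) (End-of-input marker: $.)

No

FIRST(; Type ;) = { ; } and FIRST(num num) = { num }.
The FIRST sets are disjoint and neither alternative is nullable — no conflict.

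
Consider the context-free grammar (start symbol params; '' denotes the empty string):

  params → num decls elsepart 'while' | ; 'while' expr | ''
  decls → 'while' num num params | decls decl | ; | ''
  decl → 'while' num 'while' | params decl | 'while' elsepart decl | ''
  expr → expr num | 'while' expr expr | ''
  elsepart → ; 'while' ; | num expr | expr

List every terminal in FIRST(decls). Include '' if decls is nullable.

decls → 'while' num num params contributes {'while'}.
From decls → decls decl: decls, decl nullable, take FIRST(decls) ∪ FIRST(decl) = { 'while', ;, num }; also '' since the whole RHS is nullable.
decls → ; contributes {;}.
decls → '' contributes ''.
Union: FIRST(decls) = { 'while', ;, num, '' }.

{ 'while', ;, num, '' }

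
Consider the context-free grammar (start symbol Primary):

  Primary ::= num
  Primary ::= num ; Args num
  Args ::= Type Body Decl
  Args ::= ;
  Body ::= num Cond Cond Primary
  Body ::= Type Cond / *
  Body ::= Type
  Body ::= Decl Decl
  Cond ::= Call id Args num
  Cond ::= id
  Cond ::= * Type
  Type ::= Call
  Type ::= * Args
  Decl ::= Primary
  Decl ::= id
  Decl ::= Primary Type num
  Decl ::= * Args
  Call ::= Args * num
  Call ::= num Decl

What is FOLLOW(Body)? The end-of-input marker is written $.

In Args ::= Type Body Decl: add FIRST(Decl) = { *, id, num }.
Union: FOLLOW(Body) = { *, id, num }.

{ *, id, num }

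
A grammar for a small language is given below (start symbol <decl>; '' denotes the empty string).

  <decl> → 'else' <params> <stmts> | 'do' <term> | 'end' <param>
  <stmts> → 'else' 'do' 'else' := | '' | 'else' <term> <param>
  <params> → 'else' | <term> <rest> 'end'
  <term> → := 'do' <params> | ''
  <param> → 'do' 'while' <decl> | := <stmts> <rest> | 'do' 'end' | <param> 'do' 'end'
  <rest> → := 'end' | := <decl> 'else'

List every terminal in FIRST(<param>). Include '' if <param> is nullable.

{ 'do', := }

<param> → 'do' 'while' <decl> contributes {'do'}.
<param> → := <stmts> <rest> contributes {:=}.
<param> → 'do' 'end' contributes {'do'}.
From <param> → <param> 'do' 'end': add FIRST(<param>) = { 'do', := }.
Union: FIRST(<param>) = { 'do', := }.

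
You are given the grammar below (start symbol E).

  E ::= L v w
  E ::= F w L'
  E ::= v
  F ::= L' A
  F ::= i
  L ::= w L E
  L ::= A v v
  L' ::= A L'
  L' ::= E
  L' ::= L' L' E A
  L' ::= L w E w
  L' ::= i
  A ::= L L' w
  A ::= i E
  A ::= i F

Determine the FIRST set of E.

{ i, v, w }

From E ::= L v w: add FIRST(L) = { i, w }.
From E ::= F w L': add FIRST(F) = { i, v, w }.
E ::= v contributes {v}.
Union: FIRST(E) = { i, v, w }.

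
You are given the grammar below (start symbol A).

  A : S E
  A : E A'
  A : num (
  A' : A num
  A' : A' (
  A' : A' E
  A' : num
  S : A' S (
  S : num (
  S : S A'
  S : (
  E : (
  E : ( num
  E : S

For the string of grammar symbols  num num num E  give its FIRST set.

{ num }

num is a terminal; add {num} and stop.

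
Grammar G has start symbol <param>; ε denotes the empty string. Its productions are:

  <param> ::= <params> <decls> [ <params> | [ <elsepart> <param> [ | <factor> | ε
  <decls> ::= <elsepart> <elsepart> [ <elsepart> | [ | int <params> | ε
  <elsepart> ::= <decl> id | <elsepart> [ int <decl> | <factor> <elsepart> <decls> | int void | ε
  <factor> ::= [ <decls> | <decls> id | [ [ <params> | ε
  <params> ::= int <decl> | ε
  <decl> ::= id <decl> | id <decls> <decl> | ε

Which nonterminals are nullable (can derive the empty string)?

Directly nullable (have an ε-production): <param>, <decls>, <elsepart>, <factor>, <params>, <decl>.

{ <decl>, <decls>, <elsepart>, <factor>, <param>, <params> }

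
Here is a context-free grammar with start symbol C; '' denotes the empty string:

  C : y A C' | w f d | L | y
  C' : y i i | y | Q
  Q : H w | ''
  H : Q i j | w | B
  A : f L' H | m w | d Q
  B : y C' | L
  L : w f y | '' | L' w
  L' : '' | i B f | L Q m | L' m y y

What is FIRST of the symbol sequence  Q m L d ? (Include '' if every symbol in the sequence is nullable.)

Add FIRST(Q)\{''} = { i, m, w, y }; Q is nullable, continue.
m is a terminal; add {m} and stop.

{ i, m, w, y }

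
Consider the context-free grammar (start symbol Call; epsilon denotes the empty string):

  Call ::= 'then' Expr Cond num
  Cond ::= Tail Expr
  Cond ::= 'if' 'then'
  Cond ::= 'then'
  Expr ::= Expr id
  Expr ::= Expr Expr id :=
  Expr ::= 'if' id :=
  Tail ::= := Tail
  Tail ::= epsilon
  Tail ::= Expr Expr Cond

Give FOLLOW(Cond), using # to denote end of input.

{ 'if', num }

In Call ::= 'then' Expr Cond num: add FIRST(num) = { num }.
In Tail ::= Expr Expr Cond: Cond is at the end, add FOLLOW(Tail) = { 'if' }.
Union: FOLLOW(Cond) = { 'if', num }.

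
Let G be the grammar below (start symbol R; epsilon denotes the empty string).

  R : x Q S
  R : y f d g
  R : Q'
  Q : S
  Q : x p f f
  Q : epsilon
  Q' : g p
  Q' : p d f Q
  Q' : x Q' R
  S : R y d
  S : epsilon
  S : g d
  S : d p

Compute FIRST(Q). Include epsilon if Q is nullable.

{ d, g, p, x, y, epsilon }

From Q : S: add FIRST(S) = { d, g, p, x, y, epsilon } (including epsilon since S is nullable).
Q : x p f f contributes {x}.
Q : epsilon contributes epsilon.
Union: FIRST(Q) = { d, g, p, x, y, epsilon }.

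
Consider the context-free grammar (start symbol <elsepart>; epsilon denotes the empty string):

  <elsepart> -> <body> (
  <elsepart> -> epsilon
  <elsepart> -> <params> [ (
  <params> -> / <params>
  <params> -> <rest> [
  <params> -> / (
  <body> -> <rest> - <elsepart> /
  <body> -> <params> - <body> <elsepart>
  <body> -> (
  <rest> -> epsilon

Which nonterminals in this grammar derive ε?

Directly nullable (have an epsilon-production): <elsepart>, <rest>.
No other nonterminal has a production whose RHS symbols are all nullable.

{ <elsepart>, <rest> }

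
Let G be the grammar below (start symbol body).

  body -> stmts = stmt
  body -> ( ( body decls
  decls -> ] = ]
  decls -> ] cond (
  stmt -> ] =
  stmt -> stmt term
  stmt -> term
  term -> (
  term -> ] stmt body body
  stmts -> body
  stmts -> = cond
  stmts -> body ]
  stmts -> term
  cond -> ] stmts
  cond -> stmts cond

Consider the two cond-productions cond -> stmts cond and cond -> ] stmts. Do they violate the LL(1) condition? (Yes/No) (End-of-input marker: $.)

FIRST(stmts cond) = { (, =, ] } and FIRST(] stmts) = { ] }.
Both contain ], so the two alternatives are not disjoint — LL(1) conflict.

Yes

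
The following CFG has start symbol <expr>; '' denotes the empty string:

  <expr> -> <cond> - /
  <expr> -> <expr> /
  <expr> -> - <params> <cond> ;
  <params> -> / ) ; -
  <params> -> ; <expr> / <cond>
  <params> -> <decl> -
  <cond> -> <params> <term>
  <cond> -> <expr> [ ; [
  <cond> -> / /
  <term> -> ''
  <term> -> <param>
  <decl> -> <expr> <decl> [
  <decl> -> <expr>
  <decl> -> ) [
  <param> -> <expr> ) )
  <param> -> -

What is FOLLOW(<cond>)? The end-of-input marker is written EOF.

{ ), -, /, ; }

In <expr> -> <cond> - /: add FIRST(- /) = { - }.
In <expr> -> - <params> <cond> ;: add FIRST(;) = { ; }.
In <params> -> ; <expr> / <cond>: <cond> is at the end, add FOLLOW(<params>) = { ), -, /, ; }.
Union: FOLLOW(<cond>) = { ), -, /, ; }.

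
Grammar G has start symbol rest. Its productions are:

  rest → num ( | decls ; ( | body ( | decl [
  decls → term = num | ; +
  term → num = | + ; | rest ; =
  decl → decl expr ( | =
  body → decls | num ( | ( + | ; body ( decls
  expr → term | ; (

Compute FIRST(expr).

{ (, +, ;, =, num }

From expr → term: add FIRST(term) = { (, +, ;, =, num }.
expr → ; ( contributes {;}.
Union: FIRST(expr) = { (, +, ;, =, num }.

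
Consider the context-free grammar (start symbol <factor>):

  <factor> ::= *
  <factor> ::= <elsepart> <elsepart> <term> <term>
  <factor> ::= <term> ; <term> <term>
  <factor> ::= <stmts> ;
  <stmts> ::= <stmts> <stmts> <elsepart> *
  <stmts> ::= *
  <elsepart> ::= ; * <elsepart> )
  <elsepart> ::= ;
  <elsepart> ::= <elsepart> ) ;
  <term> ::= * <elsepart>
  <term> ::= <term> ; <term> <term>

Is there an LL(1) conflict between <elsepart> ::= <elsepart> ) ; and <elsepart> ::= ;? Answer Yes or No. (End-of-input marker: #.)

Yes

FIRST(<elsepart> ) ;) = { ; } and FIRST(;) = { ; }.
Both contain ;, so the two alternatives are not disjoint — LL(1) conflict.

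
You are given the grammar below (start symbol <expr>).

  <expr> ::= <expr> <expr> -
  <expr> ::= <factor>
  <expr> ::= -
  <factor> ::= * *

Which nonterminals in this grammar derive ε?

No nonterminal has an empty production or an RHS whose symbols are all nullable.

{ } (none)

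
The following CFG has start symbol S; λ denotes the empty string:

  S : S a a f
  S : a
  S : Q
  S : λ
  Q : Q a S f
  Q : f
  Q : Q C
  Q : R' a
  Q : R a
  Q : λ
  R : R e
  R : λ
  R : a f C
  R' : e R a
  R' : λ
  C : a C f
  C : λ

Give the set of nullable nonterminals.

Directly nullable (have an λ-production): S, Q, R, R', C.

{ C, Q, R, R', S }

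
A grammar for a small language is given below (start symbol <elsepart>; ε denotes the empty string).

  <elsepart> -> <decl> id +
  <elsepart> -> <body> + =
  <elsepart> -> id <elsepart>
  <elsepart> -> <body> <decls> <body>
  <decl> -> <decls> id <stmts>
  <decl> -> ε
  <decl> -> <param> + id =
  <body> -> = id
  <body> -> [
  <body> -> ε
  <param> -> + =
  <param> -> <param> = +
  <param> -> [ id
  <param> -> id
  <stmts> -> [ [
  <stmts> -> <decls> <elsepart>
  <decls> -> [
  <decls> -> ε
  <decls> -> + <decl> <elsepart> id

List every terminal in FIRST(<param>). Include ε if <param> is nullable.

{ +, [, id }

<param> -> + = contributes {+}.
From <param> -> <param> = +: add FIRST(<param>) = { +, [, id }.
<param> -> [ id contributes {[}.
<param> -> id contributes {id}.
Union: FIRST(<param>) = { +, [, id }.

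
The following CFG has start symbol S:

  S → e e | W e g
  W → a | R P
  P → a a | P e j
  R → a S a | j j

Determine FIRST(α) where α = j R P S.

{ j }

j is a terminal; add {j} and stop.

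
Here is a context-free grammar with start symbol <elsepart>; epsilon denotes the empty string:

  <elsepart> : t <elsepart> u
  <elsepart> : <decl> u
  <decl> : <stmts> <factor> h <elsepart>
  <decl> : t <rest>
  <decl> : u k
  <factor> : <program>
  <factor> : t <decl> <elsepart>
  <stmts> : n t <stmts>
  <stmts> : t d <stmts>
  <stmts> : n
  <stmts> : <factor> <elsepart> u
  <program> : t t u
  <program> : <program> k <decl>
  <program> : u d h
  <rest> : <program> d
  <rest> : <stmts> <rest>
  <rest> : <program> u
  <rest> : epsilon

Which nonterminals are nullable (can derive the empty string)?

Directly nullable (have an epsilon-production): <rest>.
No other nonterminal has a production whose RHS symbols are all nullable.

{ <rest> }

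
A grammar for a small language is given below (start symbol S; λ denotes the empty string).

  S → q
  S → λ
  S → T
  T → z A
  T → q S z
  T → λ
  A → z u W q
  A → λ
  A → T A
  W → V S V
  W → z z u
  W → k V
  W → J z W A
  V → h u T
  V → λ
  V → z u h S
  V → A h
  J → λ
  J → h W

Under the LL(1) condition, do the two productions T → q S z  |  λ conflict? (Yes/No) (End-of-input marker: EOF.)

FIRST(q S z) = { q } and FIRST(λ) = { λ }.
The second alternative is nullable and FOLLOW(T) = { EOF, h, q, z } shares q with FIRST of the first — conflict.

Yes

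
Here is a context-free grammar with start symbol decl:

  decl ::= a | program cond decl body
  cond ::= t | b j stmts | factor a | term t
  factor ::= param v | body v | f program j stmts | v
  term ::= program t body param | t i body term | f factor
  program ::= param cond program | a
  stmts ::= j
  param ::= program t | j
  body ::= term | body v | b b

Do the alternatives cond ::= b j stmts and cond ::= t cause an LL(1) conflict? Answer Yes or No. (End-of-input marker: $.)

FIRST(b j stmts) = { b } and FIRST(t) = { t }.
The FIRST sets are disjoint and neither alternative is nullable — no conflict.

No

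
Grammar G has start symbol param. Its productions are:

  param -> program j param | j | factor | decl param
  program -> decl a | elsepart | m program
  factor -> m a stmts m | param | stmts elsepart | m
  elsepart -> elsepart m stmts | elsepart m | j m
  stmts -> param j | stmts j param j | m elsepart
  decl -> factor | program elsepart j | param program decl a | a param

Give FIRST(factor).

factor -> m a stmts m contributes {m}.
From factor -> param: add FIRST(param) = { a, j, m }.
From factor -> stmts elsepart: add FIRST(stmts) = { a, j, m }.
factor -> m contributes {m}.
Union: FIRST(factor) = { a, j, m }.

{ a, j, m }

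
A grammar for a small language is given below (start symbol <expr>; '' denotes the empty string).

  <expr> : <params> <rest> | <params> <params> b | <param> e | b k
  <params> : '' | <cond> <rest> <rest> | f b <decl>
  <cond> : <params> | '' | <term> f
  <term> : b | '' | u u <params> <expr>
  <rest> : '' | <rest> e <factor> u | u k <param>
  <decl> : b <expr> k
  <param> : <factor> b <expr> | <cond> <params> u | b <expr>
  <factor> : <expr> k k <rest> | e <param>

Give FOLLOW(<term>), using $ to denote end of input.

In <cond> : <term> f: add FIRST(f) = { f }.
Union: FOLLOW(<term>) = { f }.

{ f }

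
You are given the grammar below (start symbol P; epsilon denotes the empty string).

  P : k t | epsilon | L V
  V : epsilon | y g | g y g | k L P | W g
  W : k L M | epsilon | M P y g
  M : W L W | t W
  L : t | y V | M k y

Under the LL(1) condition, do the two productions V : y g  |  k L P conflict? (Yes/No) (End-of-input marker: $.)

No

FIRST(y g) = { y } and FIRST(k L P) = { k }.
The FIRST sets are disjoint and neither alternative is nullable — no conflict.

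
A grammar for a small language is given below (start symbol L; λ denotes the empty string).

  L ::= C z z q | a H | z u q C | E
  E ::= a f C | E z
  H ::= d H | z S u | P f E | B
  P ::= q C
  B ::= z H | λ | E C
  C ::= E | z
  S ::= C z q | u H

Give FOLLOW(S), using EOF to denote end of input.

{ u }

In H ::= z S u: add FIRST(u) = { u }.
Union: FOLLOW(S) = { u }.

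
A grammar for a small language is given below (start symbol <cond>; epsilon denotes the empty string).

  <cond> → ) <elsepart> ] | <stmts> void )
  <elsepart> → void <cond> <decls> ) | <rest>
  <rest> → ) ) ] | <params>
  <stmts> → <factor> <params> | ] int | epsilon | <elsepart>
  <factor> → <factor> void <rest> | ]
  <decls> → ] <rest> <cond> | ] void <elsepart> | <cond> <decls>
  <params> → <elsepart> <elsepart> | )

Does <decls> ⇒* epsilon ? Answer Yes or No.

Nullable nonterminals: <stmts>.
No production of <decls> has an RHS whose symbols are all nullable, so <decls> is not nullable.

No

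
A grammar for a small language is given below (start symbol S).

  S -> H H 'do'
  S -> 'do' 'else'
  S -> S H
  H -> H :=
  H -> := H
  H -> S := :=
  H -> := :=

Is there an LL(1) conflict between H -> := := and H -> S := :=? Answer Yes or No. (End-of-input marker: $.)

Yes

FIRST(:= :=) = { := } and FIRST(S := :=) = { 'do', := }.
Both contain :=, so the two alternatives are not disjoint — LL(1) conflict.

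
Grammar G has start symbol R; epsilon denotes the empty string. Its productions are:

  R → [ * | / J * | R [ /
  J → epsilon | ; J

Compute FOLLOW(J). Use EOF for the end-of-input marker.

In R → / J *: add FIRST(*) = { * }.
In J → ; J: J is at the end, add FOLLOW(J) = { * }.
Union: FOLLOW(J) = { * }.

{ * }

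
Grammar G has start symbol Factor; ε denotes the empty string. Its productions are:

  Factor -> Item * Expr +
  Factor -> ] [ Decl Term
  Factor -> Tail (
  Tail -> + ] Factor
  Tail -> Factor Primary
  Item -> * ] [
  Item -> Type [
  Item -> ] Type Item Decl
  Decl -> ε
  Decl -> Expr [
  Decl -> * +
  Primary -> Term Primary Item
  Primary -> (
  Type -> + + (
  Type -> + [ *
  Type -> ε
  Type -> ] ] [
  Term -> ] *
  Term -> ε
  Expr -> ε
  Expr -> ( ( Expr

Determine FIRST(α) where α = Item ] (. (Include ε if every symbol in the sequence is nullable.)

{ *, +, [, ] }

Add FIRST(Item) = { *, +, [, ] }; Item is not nullable, stop.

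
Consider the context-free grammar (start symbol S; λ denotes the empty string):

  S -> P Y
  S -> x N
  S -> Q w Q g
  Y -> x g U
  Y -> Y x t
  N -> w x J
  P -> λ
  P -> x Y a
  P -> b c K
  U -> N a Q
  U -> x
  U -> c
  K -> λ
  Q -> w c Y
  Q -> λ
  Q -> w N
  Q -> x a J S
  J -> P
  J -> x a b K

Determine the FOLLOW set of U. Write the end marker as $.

{ $, a, g, w, x }

In Y -> x g U: U is at the end, add FOLLOW(Y) = { $, a, g, w, x }.
Union: FOLLOW(U) = { $, a, g, w, x }.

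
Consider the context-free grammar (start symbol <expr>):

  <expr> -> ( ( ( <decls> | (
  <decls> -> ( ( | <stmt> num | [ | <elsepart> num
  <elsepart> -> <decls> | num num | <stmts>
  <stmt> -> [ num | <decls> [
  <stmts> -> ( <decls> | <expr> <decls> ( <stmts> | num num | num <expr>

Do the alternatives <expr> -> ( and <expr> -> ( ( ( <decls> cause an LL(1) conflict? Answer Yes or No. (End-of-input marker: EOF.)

FIRST(() = { ( } and FIRST(( ( ( <decls>) = { ( }.
Both contain (, so the two alternatives are not disjoint — LL(1) conflict.

Yes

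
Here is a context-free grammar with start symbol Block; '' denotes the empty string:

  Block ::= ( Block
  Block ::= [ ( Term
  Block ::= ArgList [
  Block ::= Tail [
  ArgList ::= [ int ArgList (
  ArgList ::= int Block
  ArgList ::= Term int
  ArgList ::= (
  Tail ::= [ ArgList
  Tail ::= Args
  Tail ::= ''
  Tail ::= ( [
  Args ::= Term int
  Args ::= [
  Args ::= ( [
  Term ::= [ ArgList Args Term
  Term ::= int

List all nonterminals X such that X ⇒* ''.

{ Tail }

Directly nullable (have an ''-production): Tail.
No other nonterminal has a production whose RHS symbols are all nullable.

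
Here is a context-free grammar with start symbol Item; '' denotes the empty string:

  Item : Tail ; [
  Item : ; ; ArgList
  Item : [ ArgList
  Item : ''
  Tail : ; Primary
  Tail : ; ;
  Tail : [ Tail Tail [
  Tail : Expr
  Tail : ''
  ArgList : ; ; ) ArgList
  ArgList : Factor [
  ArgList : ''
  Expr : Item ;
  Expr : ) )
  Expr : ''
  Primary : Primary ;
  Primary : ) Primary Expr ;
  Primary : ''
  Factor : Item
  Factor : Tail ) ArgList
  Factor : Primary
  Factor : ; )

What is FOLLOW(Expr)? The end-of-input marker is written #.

{ ), ;, [ }

In Tail : Expr: Expr is at the end, add FOLLOW(Tail) = { ), ;, [ }.
In Primary : ) Primary Expr ;: add FIRST(;) = { ; }.
Union: FOLLOW(Expr) = { ), ;, [ }.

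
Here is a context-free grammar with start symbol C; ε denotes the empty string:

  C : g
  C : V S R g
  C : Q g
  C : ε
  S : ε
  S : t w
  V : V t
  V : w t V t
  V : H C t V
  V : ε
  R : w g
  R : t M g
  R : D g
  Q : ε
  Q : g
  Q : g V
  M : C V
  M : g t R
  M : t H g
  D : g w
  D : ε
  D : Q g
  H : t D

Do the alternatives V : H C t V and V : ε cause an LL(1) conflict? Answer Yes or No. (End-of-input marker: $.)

FIRST(H C t V) = { t } and FIRST(ε) = { ε }.
The second alternative is nullable and FOLLOW(V) = { g, t, w } shares t with FIRST of the first — conflict.

Yes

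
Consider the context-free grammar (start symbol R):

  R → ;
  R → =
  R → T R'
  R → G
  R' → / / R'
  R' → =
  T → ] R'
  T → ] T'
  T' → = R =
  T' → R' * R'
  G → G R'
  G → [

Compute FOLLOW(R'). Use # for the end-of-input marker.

{ #, *, /, = }

In R → T R': R' is at the end, add FOLLOW(R) = { #, = }.
In R' → / / R': R' is at the end, add FOLLOW(R') = { #, *, /, = }.
In T → ] R': R' is at the end, add FOLLOW(T) = { /, = }.
In T' → R' * R': add FIRST(* R') = { * }.
In T' → R' * R': R' is at the end, add FOLLOW(T') = { /, = }.
In G → G R': R' is at the end, add FOLLOW(G) = { #, /, = }.
Union: FOLLOW(R') = { #, *, /, = }.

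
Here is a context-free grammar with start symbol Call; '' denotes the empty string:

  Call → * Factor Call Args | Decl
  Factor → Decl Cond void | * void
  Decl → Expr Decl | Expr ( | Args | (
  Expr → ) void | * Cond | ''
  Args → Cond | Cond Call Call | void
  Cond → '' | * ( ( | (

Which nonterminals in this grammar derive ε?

{ Args, Call, Cond, Decl, Expr }

Directly nullable (have an ''-production): Expr, Cond.
Decl → Expr Decl with every symbol nullable, so Decl is nullable.
Args → Cond with every symbol nullable, so Args is nullable.
Call → Decl with every symbol nullable, so Call is nullable.
No other nonterminal has a production whose RHS symbols are all nullable.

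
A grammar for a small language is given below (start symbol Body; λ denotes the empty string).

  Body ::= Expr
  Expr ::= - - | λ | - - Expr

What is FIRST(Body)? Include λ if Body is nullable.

{ -, λ }

From Body ::= Expr: add FIRST(Expr) = { -, λ } (including λ since Expr is nullable).
Union: FIRST(Body) = { -, λ }.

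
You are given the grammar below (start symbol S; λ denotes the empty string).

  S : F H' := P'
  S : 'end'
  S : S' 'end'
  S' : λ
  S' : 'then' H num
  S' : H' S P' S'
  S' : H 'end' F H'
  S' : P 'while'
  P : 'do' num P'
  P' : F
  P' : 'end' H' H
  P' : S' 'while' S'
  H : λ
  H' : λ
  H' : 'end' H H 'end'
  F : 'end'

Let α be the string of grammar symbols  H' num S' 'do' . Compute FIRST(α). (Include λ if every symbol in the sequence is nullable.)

Add FIRST(H')\{λ} = { 'end' }; H' is nullable, continue.
num is a terminal; add {num} and stop.

{ 'end', num }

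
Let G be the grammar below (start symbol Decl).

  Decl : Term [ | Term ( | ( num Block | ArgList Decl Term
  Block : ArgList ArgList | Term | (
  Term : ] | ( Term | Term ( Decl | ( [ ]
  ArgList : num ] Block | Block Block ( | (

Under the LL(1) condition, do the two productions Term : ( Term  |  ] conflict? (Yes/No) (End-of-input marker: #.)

FIRST(( Term) = { ( } and FIRST(]) = { ] }.
The FIRST sets are disjoint and neither alternative is nullable — no conflict.

No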